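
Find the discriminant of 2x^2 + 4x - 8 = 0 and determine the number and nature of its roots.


For ax^2 + bx + c = 0, discriminant D = b^2 - 4ac
Here a = 2, b = 4, c = -8
D = (4)^2 - 4(2)(-8) = 16 + 64 = 80

D = 80 > 0 but not a perfect square
The equation has 2 distinct real irrational roots.

Discriminant = 80, 2 distinct real irrational roots


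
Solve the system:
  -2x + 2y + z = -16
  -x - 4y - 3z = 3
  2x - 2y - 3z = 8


Using Cramer's rule. Expand each determinant along the first row.
D  = (-2)*[(-4)*(-3) - (-3)*(-2)] - 2*[(-1)*(-3) - (-3)*2] + 1*[(-1)*(-2) - (-4)*2]
  = (-2)*(6) - 2*(9) + 1*(10) = -20
Dx = (-16)*[(-4)*(-3) - (-3)*(-2)] - 2*[3*(-3) - (-3)*8] + 1*[3*(-2) - (-4)*8]
  = (-16)*(6) - 2*(15) + 1*(26) = -100
Dy = (-2)*[3*(-3) - (-3)*8] - (-16)*[(-1)*(-3) - (-3)*2] + 1*[(-1)*8 - 3*2]
  = (-2)*(15) - (-16)*(9) + 1*(-14) = 100
Dz = (-2)*[(-4)*8 - 3*(-2)] - 2*[(-1)*8 - 3*2] + (-16)*[(-1)*(-2) - (-4)*2]
  = (-2)*(-26) - 2*(-14) + (-16)*(10) = -80
x = Dx/D = -100/-20 = 5, y = Dy/D = 100/-20 = -5, z = Dz/D = -80/-20 = 4
Check eq1: (-2)(5) + (2)(-5) + (1)(4) = -16 = -16 ✓
Check eq2: (-1)(5) + (-4)(-5) + (-3)(4) = 3 = 3 ✓
Check eq3: (2)(5) + (-2)(-5) + (-3)(4) = 8 = 8 ✓

x = 5, y = -5, z = 4


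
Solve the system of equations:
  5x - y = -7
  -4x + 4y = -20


Using Cramer's rule:
Determinant D = (5)(4) - (-4)(-1) = 20 - 4 = 16
Dx = (-7)(4) - (-20)(-1) = -28 - 20 = -48
Dy = (5)(-20) - (-4)(-7) = -100 - 28 = -128
x = Dx/D = -48/16 = -3
y = Dy/D = -128/16 = -8

x = -3, y = -8


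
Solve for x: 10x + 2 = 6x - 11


Starting with: 10x + 2 = 6x - 11
Move all x terms to left: (10 - 6)x = -11 - 2
Simplify: 4x = -13
Divide both sides by 4: x = -13/4

x = -13/4


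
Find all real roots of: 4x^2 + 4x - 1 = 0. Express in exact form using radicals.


Using the quadratic formula: x = (-b ± sqrt(b^2 - 4ac)) / (2a)
Here a = 4, b = 4, c = -1
Discriminant = b^2 - 4ac = 4^2 - 4(4)(-1) = 16 + 16 = 32
Since discriminant = 32 > 0, there are two real roots.
x = (-4 ± 4*sqrt(2)) / 8
Simplifying: x = (-1 ± sqrt(2)) / 2
Numerically: x ≈ 0.2071 or x ≈ -1.2071

x = (-1 + sqrt(2)) / 2 or x = (-1 - sqrt(2)) / 2


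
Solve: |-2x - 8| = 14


An absolute value equation |expr| = 14 gives two cases:
Case 1: -2x - 8 = 14
  -2x = 22, so x = -11
Case 2: -2x - 8 = -14
  -2x = -6, so x = 3

x = -11, x = 3


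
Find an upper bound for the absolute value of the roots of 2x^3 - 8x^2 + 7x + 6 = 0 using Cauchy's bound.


Cauchy's bound: all roots r satisfy |r| <= 1 + max(|a_i/a_n|) for i = 0,...,n-1
where a_n is the leading coefficient.

Coefficients: [2, -8, 7, 6]
Leading coefficient a_n = 2
Ratios |a_i/a_n|: 4, 7/2, 3
Maximum ratio: 4
Cauchy's bound: |r| <= 1 + 4 = 5

Upper bound = 5


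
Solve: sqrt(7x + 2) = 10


Square both sides: 7x + 2 = 10^2 = 100
7x = 100 - 2 = 98
x = 14
Check: sqrt(7*14 + 2) = sqrt(100) = 10 ✓

x = 14


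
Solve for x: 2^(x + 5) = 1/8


Express both sides with the same base.
1/8 = 2^(-3)
Since the bases match, equate exponents: x + 5 = -3
So x = -3 - (5) = -8

x = -8


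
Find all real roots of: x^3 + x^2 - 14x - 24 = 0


Let p(x) = x^3 + x^2 - 14x - 24. By the rational root theorem (leading coefficient 1), any rational root is an integer divisor of 24: try ±1, ±2, ... in turn.
Test x = 1: value = -36 ≠ 0.
Test x = -1: value = -10 ≠ 0.
Test x = 2: value = -40 ≠ 0.
Test x = -2: value = 0 ✓, so (x + 2) is a factor.
Synthetic division by (x + 2): bring down 1; 1(-2) + 1 = -1; (-1)(-2) - 14 = -12; (-12)(-2) - 24 = 0 → quotient x^2 - x - 12, remainder 0.
Solve the quadratic x^2 - x - 12 = 0: discriminant = (-1)^2 - 4(1)(-12) = 1 + 48 = 49.
sqrt(49) = 7, so x = (1 ± 7)/2: x = 4 or x = -3.

x = -3, x = -2, x = 4


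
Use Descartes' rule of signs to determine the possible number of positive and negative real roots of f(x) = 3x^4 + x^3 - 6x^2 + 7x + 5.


Descartes' rule of signs:

For positive roots, count sign changes in f(x) = 3x^4 + x^3 - 6x^2 + 7x + 5:
Signs of coefficients: +, +, -, +, +
Number of sign changes: 2
Possible positive real roots: 2, 0

For negative roots, examine f(-x) = 3x^4 - x^3 - 6x^2 - 7x + 5:
Signs of coefficients: +, -, -, -, +
Number of sign changes: 2
Possible negative real roots: 2, 0

Positive roots: 2 or 0; Negative roots: 2 or 0


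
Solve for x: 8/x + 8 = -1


Subtract 8 from both sides: 8/x = -9
Multiply both sides by x: 8 = -9 * x
Divide by -9: x = -8/9

x = -8/9


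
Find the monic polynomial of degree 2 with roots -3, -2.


A monic polynomial with roots -3, -2 is:
p(x) = (x + 3)(x + 2)
After multiplying by (x + 3): x + 3
After multiplying by (x + 2): x^2 + 5x + 6

x^2 + 5x + 6


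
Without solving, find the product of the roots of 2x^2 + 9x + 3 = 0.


By Vieta's formulas for ax^2 + bx + c = 0:
  Sum of roots = -b/a
  Product of roots = c/a

Here a = 2, b = 9, c = 3
Sum = -(9)/2 = -9/2
Product = 3/2 = 3/2

Product = 3/2


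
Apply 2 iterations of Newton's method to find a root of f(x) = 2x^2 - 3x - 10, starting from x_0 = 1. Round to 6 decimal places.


Newton's method: x_(n+1) = x_n - f(x_n)/f'(x_n)
f(x) = 2x^2 - 3x - 10
f'(x) = 4x - 3

Iteration 1:
  f(1.000000) = -11.000000
  f'(1.000000) = 1.000000
  x_1 = 1.000000 - (-11.000000)/(1.000000) = 12.000000

Iteration 2:
  f(12.000000) = 242.000000
  f'(12.000000) = 45.000000
  x_2 = 12.000000 - (242.000000)/(45.000000) = 6.622222

x_2 = 6.622222


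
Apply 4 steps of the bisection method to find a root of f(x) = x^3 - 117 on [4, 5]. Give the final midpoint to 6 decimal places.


f(x) = x^3 - 117
f(4) = -53 < 0
f(5) = 8 > 0

Step 1: midpoint = (4.000000 + 5.000000)/2 = 4.500000
  f(4.500000) = -25.875000
  f(mid) < 0, so root is in [4.500000, 5.000000]

Step 2: midpoint = (4.500000 + 5.000000)/2 = 4.750000
  f(4.750000) = -9.828125
  f(mid) < 0, so root is in [4.750000, 5.000000]

Step 3: midpoint = (4.750000 + 5.000000)/2 = 4.875000
  f(4.875000) = -1.142578
  f(mid) < 0, so root is in [4.875000, 5.000000]

Step 4: midpoint = (4.875000 + 5.000000)/2 = 4.937500
  f(4.937500) = 3.370850
  f(mid) > 0, so root is in [4.875000, 4.937500]

midpoint = 4.937500


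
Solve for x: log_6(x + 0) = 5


Convert to exponential form: x + 0 = 6^5 = 7776
x = 7776 - 0 = 7776
Check: log_6(7776 + 0) = log_6(7776) = log_6(7776) = 5 ✓

x = 7776


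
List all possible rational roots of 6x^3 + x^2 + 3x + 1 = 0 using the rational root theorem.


Rational root theorem: possible roots are ±p/q where:
  p divides the constant term (1): p ∈ {1}
  q divides the leading coefficient (6): q ∈ {1, 2, 3, 6}

All possible rational roots: -1, -1/2, -1/3, -1/6, 1/6, 1/3, 1/2, 1

-1, -1/2, -1/3, -1/6, 1/6, 1/3, 1/2, 1


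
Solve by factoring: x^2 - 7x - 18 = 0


We need two numbers that multiply to -18 and add to -7.
Those numbers are -9 and 2 (since (-9) * 2 = -18 and (-9) + 2 = -7).
So x^2 - 7x - 18 = (x - 9)(x + 2) = 0
Setting each factor to zero: x = 9 or x = -2

x = -2, x = 9


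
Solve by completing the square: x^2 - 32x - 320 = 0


Start: x^2 - 32x - 320 = 0
Move constant: x^2 - 32x = 320
Half of -32 is -16, squared is 256
Add 256 to both sides: x^2 - 32x + 256 = 576
(x - 16)^2 = 576
x - 16 = ±24
x = 16 + 24 = 40 or x = 16 - 24 = -8

x = -8, x = 40


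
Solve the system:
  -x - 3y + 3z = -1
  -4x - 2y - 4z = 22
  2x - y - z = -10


Using Cramer's rule. Expand each determinant along the first row.
D  = (-1)*[(-2)*(-1) - (-4)*(-1)] - (-3)*[(-4)*(-1) - (-4)*2] + 3*[(-4)*(-1) - (-2)*2]
  = (-1)*(-2) - (-3)*(12) + 3*(8) = 62
Dx = (-1)*[(-2)*(-1) - (-4)*(-1)] - (-3)*[22*(-1) - (-4)*(-10)] + 3*[22*(-1) - (-2)*(-10)]
  = (-1)*(-2) - (-3)*(-62) + 3*(-42) = -310
Dy = (-1)*[22*(-1) - (-4)*(-10)] - (-1)*[(-4)*(-1) - (-4)*2] + 3*[(-4)*(-10) - 22*2]
  = (-1)*(-62) - (-1)*(12) + 3*(-4) = 62
Dz = (-1)*[(-2)*(-10) - 22*(-1)] - (-3)*[(-4)*(-10) - 22*2] + (-1)*[(-4)*(-1) - (-2)*2]
  = (-1)*(42) - (-3)*(-4) + (-1)*(8) = -62
x = Dx/D = -310/62 = -5, y = Dy/D = 62/62 = 1, z = Dz/D = -62/62 = -1
Check eq1: (-1)(-5) + (-3)(1) + (3)(-1) = -1 = -1 ✓
Check eq2: (-4)(-5) + (-2)(1) + (-4)(-1) = 22 = 22 ✓
Check eq3: (2)(-5) + (-1)(1) + (-1)(-1) = -10 = -10 ✓

x = -5, y = 1, z = -1


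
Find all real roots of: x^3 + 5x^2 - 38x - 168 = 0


Let p(x) = x^3 + 5x^2 - 38x - 168. By the rational root theorem (leading coefficient 1), any rational root is an integer divisor of 168: try ±1, ±2, ... in turn.
Test x = 1: value = -200 ≠ 0.
Test x = -1: value = -126 ≠ 0.
Test x = 2: value = -216 ≠ 0.
Test x = -2: value = -80 ≠ 0.
Test x = 3: value = -210 ≠ 0.
Test x = -3: value = -36 ≠ 0.
Test x = 4: value = -176 ≠ 0.
Test x = -4: value = 0 ✓, so (x + 4) is a factor.
Synthetic division by (x + 4): bring down 1; 1(-4) + 5 = 1; 1(-4) - 38 = -42; (-42)(-4) - 168 = 0 → quotient x^2 + x - 42, remainder 0.
Solve the quadratic x^2 + x - 42 = 0: discriminant = 1^2 - 4(1)(-42) = 1 + 168 = 169.
sqrt(169) = 13, so x = (-1 ± 13)/2: x = 6 or x = -7.

x = -7, x = -4, x = 6


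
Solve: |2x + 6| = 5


An absolute value equation |expr| = 5 gives two cases:
Case 1: 2x + 6 = 5
  2x = -1, so x = -1/2
Case 2: 2x + 6 = -5
  2x = -11, so x = -11/2

x = -11/2, x = -1/2


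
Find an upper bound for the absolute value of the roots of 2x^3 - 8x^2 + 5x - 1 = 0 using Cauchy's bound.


Cauchy's bound: all roots r satisfy |r| <= 1 + max(|a_i/a_n|) for i = 0,...,n-1
where a_n is the leading coefficient.

Coefficients: [2, -8, 5, -1]
Leading coefficient a_n = 2
Ratios |a_i/a_n|: 4, 5/2, 1/2
Maximum ratio: 4
Cauchy's bound: |r| <= 1 + 4 = 5

Upper bound = 5


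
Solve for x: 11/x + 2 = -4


Subtract 2 from both sides: 11/x = -6
Multiply both sides by x: 11 = -6 * x
Divide by -6: x = -11/6

x = -11/6


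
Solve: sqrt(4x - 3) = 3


Square both sides: 4x - 3 = 3^2 = 9
4x = 9 + 3 = 12
x = 3
Check: sqrt(4*3 - 3) = sqrt(9) = 3 ✓

x = 3


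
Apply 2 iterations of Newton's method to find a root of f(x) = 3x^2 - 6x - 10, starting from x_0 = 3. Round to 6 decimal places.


Newton's method: x_(n+1) = x_n - f(x_n)/f'(x_n)
f(x) = 3x^2 - 6x - 10
f'(x) = 6x - 6

Iteration 1:
  f(3.000000) = -1.000000
  f'(3.000000) = 12.000000
  x_1 = 3.000000 - (-1.000000)/(12.000000) = 3.083333

Iteration 2:
  f(3.083333) = 0.020833
  f'(3.083333) = 12.500000
  x_2 = 3.083333 - (0.020833)/(12.500000) = 3.081667

x_2 = 3.081667


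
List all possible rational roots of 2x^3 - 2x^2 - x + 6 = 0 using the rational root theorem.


Rational root theorem: possible roots are ±p/q where:
  p divides the constant term (6): p ∈ {1, 2, 3, 6}
  q divides the leading coefficient (2): q ∈ {1, 2}

All possible rational roots: -6, -3, -2, -3/2, -1, -1/2, 1/2, 1, 3/2, 2, 3, 6

-6, -3, -2, -3/2, -1, -1/2, 1/2, 1, 3/2, 2, 3, 6


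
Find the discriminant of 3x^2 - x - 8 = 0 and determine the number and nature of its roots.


For ax^2 + bx + c = 0, discriminant D = b^2 - 4ac
Here a = 3, b = -1, c = -8
D = (-1)^2 - 4(3)(-8) = 1 + 96 = 97

D = 97 > 0 but not a perfect square
The equation has 2 distinct real irrational roots.

Discriminant = 97, 2 distinct real irrational roots


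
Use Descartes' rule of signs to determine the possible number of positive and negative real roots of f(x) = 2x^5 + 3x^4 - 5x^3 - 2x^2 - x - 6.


Descartes' rule of signs:

For positive roots, count sign changes in f(x) = 2x^5 + 3x^4 - 5x^3 - 2x^2 - x - 6:
Signs of coefficients: +, +, -, -, -, -
Number of sign changes: 1
Possible positive real roots: 1

For negative roots, examine f(-x) = -2x^5 + 3x^4 + 5x^3 - 2x^2 + x - 6:
Signs of coefficients: -, +, +, -, +, -
Number of sign changes: 4
Possible negative real roots: 4, 2, 0

Positive roots: 1; Negative roots: 4 or 2 or 0


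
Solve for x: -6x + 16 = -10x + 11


Starting with: -6x + 16 = -10x + 11
Move all x terms to left: (-6 + 10)x = 11 - 16
Simplify: 4x = -5
Divide both sides by 4: x = -5/4

x = -5/4


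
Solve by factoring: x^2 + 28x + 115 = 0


We need two numbers that multiply to 115 and add to 28.
Those numbers are 5 and 23 (since 5 * 23 = 115 and 5 + 23 = 28).
So x^2 + 28x + 115 = (x + 5)(x + 23) = 0
Setting each factor to zero: x = -5 or x = -23

x = -23, x = -5


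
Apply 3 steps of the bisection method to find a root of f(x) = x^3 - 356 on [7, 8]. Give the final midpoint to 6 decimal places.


f(x) = x^3 - 356
f(7) = -13 < 0
f(8) = 156 > 0

Step 1: midpoint = (7.000000 + 8.000000)/2 = 7.500000
  f(7.500000) = 65.875000
  f(mid) > 0, so root is in [7.000000, 7.500000]

Step 2: midpoint = (7.000000 + 7.500000)/2 = 7.250000
  f(7.250000) = 25.078125
  f(mid) > 0, so root is in [7.000000, 7.250000]

Step 3: midpoint = (7.000000 + 7.250000)/2 = 7.125000
  f(7.125000) = 5.705078
  f(mid) > 0, so root is in [7.000000, 7.125000]

midpoint = 7.125000


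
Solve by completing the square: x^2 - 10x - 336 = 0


Start: x^2 - 10x - 336 = 0
Move constant: x^2 - 10x = 336
Half of -10 is -5, squared is 25
Add 25 to both sides: x^2 - 10x + 25 = 361
(x - 5)^2 = 361
x - 5 = ±19
x = 5 + 19 = 24 or x = 5 - 19 = -14

x = -14, x = 24


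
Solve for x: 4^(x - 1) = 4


Express both sides with the same base.
4 = 4^1
Since the bases match, equate exponents: x - 1 = 1
So x = 1 - (-1) = 2

x = 2


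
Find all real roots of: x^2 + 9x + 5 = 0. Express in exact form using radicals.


Using the quadratic formula: x = (-b ± sqrt(b^2 - 4ac)) / (2a)
Here a = 1, b = 9, c = 5
Discriminant = b^2 - 4ac = 9^2 - 4(1)(5) = 81 - 20 = 61
Since discriminant = 61 > 0, there are two real roots.
x = (-9 ± sqrt(61)) / 2
Numerically: x ≈ -0.5949 or x ≈ -8.4051

x = (-9 + sqrt(61)) / 2 or x = (-9 - sqrt(61)) / 2


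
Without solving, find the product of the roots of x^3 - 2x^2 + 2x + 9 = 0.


By Vieta's formulas for x^3 + bx^2 + cx + d = 0:
  r1 + r2 + r3 = -b/a = 2
  r1*r2 + r1*r3 + r2*r3 = c/a = 2
  r1*r2*r3 = -d/a = -9


Product = -9


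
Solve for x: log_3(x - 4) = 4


Convert to exponential form: x - 4 = 3^4 = 81
x = 81 + 4 = 85
Check: log_3(85 - 4) = log_3(81) = log_3(81) = 4 ✓

x = 85


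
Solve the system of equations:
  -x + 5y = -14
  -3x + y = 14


Using Cramer's rule:
Determinant D = (-1)(1) - (-3)(5) = -1 + 15 = 14
Dx = (-14)(1) - (14)(5) = -14 - 70 = -84
Dy = (-1)(14) - (-3)(-14) = -14 - 42 = -56
x = Dx/D = -84/14 = -6
y = Dy/D = -56/14 = -4

x = -6, y = -4


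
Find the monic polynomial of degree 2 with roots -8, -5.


A monic polynomial with roots -8, -5 is:
p(x) = (x + 8)(x + 5)
After multiplying by (x + 8): x + 8
After multiplying by (x + 5): x^2 + 13x + 40

x^2 + 13x + 40


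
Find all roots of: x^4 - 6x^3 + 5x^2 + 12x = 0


The constant term is 0, so x = 0 is a root. Factor out x:
  x^3 - 6x^2 + 5x + 12 = 0
Let p(x) = x^3 - 6x^2 + 5x + 12. By the rational root theorem (leading coefficient 1), any rational root is an integer divisor of 12: try ±1, ±2, ... in turn.
Test x = 1: value = 12 ≠ 0.
Test x = -1: value = 0 ✓, so (x + 1) is a factor.
Synthetic division by (x + 1): bring down 1; 1(-1) - 6 = -7; (-7)(-1) + 5 = 12; 12(-1) + 12 = 0 → quotient x^2 - 7x + 12, remainder 0.
Solve the quadratic x^2 - 7x + 12 = 0: discriminant = (-7)^2 - 4(1)(12) = 49 - 48 = 1.
sqrt(1) = 1, so x = (7 ± 1)/2: x = 4 or x = 3.
Collecting all roots found:

x = -1, x = 0, x = 3, x = 4


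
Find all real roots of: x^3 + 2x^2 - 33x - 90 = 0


Let p(x) = x^3 + 2x^2 - 33x - 90. By the rational root theorem (leading coefficient 1), any rational root is an integer divisor of 90: try ±1, ±2, ... in turn.
Test x = 1: value = -120 ≠ 0.
Test x = -1: value = -56 ≠ 0.
Test x = 2: value = -140 ≠ 0.
Test x = -2: value = -24 ≠ 0.
Test x = 3: value = -144 ≠ 0.
Test x = -3: value = 0 ✓, so (x + 3) is a factor.
Synthetic division by (x + 3): bring down 1; 1(-3) + 2 = -1; (-1)(-3) - 33 = -30; (-30)(-3) - 90 = 0 → quotient x^2 - x - 30, remainder 0.
Solve the quadratic x^2 - x - 30 = 0: discriminant = (-1)^2 - 4(1)(-30) = 1 + 120 = 121.
sqrt(121) = 11, so x = (1 ± 11)/2: x = 6 or x = -5.

x = -5, x = -3, x = 6


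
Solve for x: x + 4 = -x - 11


Starting with: x + 4 = -x - 11
Move all x terms to left: (1 + 1)x = -11 - 4
Simplify: 2x = -15
Divide both sides by 2: x = -15/2

x = -15/2


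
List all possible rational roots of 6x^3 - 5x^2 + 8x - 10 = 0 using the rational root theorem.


Rational root theorem: possible roots are ±p/q where:
  p divides the constant term (-10): p ∈ {1, 2, 5, 10}
  q divides the leading coefficient (6): q ∈ {1, 2, 3, 6}

All possible rational roots: -10, -5, -10/3, -5/2, -2, -5/3, -1, -5/6, -2/3, -1/2, -1/3, -1/6, 1/6, 1/3, 1/2, 2/3, 5/6, 1, 5/3, 2, 5/2, 10/3, 5, 10

-10, -5, -10/3, -5/2, -2, -5/3, -1, -5/6, -2/3, -1/2, -1/3, -1/6, 1/6, 1/3, 1/2, 2/3, 5/6, 1, 5/3, 2, 5/2, 10/3, 5, 10


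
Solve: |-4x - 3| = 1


An absolute value equation |expr| = 1 gives two cases:
Case 1: -4x - 3 = 1
  -4x = 4, so x = -1
Case 2: -4x - 3 = -1
  -4x = 2, so x = -1/2

x = -1, x = -1/2


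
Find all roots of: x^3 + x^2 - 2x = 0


The constant term is 0, so x = 0 is a root. Factor out x:
  x^2 + x - 2 = 0
Solve the quadratic x^2 + x - 2 = 0: discriminant = 1^2 - 4(1)(-2) = 1 + 8 = 9.
sqrt(9) = 3, so x = (-1 ± 3)/2: x = 1 or x = -2.
Collecting all roots found:

x = -2, x = 0, x = 1


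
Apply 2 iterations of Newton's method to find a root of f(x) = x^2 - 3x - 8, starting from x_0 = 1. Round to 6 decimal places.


Newton's method: x_(n+1) = x_n - f(x_n)/f'(x_n)
f(x) = x^2 - 3x - 8
f'(x) = 2x - 3

Iteration 1:
  f(1.000000) = -10.000000
  f'(1.000000) = -1.000000
  x_1 = 1.000000 - (-10.000000)/(-1.000000) = -9.000000

Iteration 2:
  f(-9.000000) = 100.000000
  f'(-9.000000) = -21.000000
  x_2 = -9.000000 - (100.000000)/(-21.000000) = -4.238095

x_2 = -4.238095


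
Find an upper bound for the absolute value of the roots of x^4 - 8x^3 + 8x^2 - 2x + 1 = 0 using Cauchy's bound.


Cauchy's bound: all roots r satisfy |r| <= 1 + max(|a_i/a_n|) for i = 0,...,n-1
where a_n is the leading coefficient.

Coefficients: [1, -8, 8, -2, 1]
Leading coefficient a_n = 1
Ratios |a_i/a_n|: 8, 8, 2, 1
Maximum ratio: 8
Cauchy's bound: |r| <= 1 + 8 = 9

Upper bound = 9


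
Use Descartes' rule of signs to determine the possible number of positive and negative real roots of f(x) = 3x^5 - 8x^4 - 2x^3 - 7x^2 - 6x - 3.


Descartes' rule of signs:

For positive roots, count sign changes in f(x) = 3x^5 - 8x^4 - 2x^3 - 7x^2 - 6x - 3:
Signs of coefficients: +, -, -, -, -, -
Number of sign changes: 1
Possible positive real roots: 1

For negative roots, examine f(-x) = -3x^5 - 8x^4 + 2x^3 - 7x^2 + 6x - 3:
Signs of coefficients: -, -, +, -, +, -
Number of sign changes: 4
Possible negative real roots: 4, 2, 0

Positive roots: 1; Negative roots: 4 or 2 or 0


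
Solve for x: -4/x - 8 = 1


Subtract -8 from both sides: -4/x = 9
Multiply both sides by x: -4 = 9 * x
Divide by 9: x = -4/9

x = -4/9


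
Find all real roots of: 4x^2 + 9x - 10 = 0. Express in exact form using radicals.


Using the quadratic formula: x = (-b ± sqrt(b^2 - 4ac)) / (2a)
Here a = 4, b = 9, c = -10
Discriminant = b^2 - 4ac = 9^2 - 4(4)(-10) = 81 + 160 = 241
Since discriminant = 241 > 0, there are two real roots.
x = (-9 ± sqrt(241)) / 8
Numerically: x ≈ 0.8155 or x ≈ -3.0655

x = (-9 + sqrt(241)) / 8 or x = (-9 - sqrt(241)) / 8


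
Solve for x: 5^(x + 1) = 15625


Express both sides with the same base.
15625 = 5^6
Since the bases match, equate exponents: x + 1 = 6
So x = 6 - (1) = 5

x = 5


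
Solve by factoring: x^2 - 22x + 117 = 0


We need two numbers that multiply to 117 and add to -22.
Those numbers are -13 and -9 (since (-13) * (-9) = 117 and (-13) + (-9) = -22).
So x^2 - 22x + 117 = (x - 13)(x - 9) = 0
Setting each factor to zero: x = 13 or x = 9

x = 9, x = 13


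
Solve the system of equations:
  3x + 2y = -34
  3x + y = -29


Using Cramer's rule:
Determinant D = (3)(1) - (3)(2) = 3 - 6 = -3
Dx = (-34)(1) - (-29)(2) = -34 + 58 = 24
Dy = (3)(-29) - (3)(-34) = -87 + 102 = 15
x = Dx/D = 24/-3 = -8
y = Dy/D = 15/-3 = -5

x = -8, y = -5


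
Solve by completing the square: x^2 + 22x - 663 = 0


Start: x^2 + 22x - 663 = 0
Move constant: x^2 + 22x = 663
Half of 22 is 11, squared is 121
Add 121 to both sides: x^2 + 22x + 121 = 784
(x + 11)^2 = 784
x + 11 = ±28
x = -11 + 28 = 17 or x = -11 - 28 = -39

x = -39, x = 17


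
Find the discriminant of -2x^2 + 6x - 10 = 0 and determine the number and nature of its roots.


For ax^2 + bx + c = 0, discriminant D = b^2 - 4ac
Here a = -2, b = 6, c = -10
D = (6)^2 - 4(-2)(-10) = 36 - 80 = -44

D = -44 < 0
The equation has no real roots (2 complex conjugate roots).

Discriminant = -44, no real roots (2 complex conjugate roots)


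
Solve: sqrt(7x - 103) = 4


Square both sides: 7x - 103 = 4^2 = 16
7x = 16 + 103 = 119
x = 17
Check: sqrt(7*17 - 103) = sqrt(16) = 4 ✓

x = 17


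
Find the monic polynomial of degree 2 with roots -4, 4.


A monic polynomial with roots -4, 4 is:
p(x) = (x + 4)(x - 4)
After multiplying by (x + 4): x + 4
After multiplying by (x - 4): x^2 - 16

x^2 - 16


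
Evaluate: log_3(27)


We need the exponent such that 3^? = 27
3^3 = 27
Therefore log_3(27) = 3

3


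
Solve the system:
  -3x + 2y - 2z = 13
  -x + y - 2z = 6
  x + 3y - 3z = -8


Using Cramer's rule. Expand each determinant along the first row.
D  = (-3)*[1*(-3) - (-2)*3] - 2*[(-1)*(-3) - (-2)*1] + (-2)*[(-1)*3 - 1*1]
  = (-3)*(3) - 2*(5) + (-2)*(-4) = -11
Dx = 13*[1*(-3) - (-2)*3] - 2*[6*(-3) - (-2)*(-8)] + (-2)*[6*3 - 1*(-8)]
  = 13*(3) - 2*(-34) + (-2)*(26) = 55
Dy = (-3)*[6*(-3) - (-2)*(-8)] - 13*[(-1)*(-3) - (-2)*1] + (-2)*[(-1)*(-8) - 6*1]
  = (-3)*(-34) - 13*(5) + (-2)*(2) = 33
Dz = (-3)*[1*(-8) - 6*3] - 2*[(-1)*(-8) - 6*1] + 13*[(-1)*3 - 1*1]
  = (-3)*(-26) - 2*(2) + 13*(-4) = 22
x = Dx/D = 55/-11 = -5, y = Dy/D = 33/-11 = -3, z = Dz/D = 22/-11 = -2
Check eq1: (-3)(-5) + (2)(-3) + (-2)(-2) = 13 = 13 ✓
Check eq2: (-1)(-5) + (1)(-3) + (-2)(-2) = 6 = 6 ✓
Check eq3: (1)(-5) + (3)(-3) + (-3)(-2) = -8 = -8 ✓

x = -5, y = -3, z = -2


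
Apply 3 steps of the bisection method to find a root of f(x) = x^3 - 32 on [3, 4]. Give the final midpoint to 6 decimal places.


f(x) = x^3 - 32
f(3) = -5 < 0
f(4) = 32 > 0

Step 1: midpoint = (3.000000 + 4.000000)/2 = 3.500000
  f(3.500000) = 10.875000
  f(mid) > 0, so root is in [3.000000, 3.500000]

Step 2: midpoint = (3.000000 + 3.500000)/2 = 3.250000
  f(3.250000) = 2.328125
  f(mid) > 0, so root is in [3.000000, 3.250000]

Step 3: midpoint = (3.000000 + 3.250000)/2 = 3.125000
  f(3.125000) = -1.482422
  f(mid) < 0, so root is in [3.125000, 3.250000]

midpoint = 3.125000


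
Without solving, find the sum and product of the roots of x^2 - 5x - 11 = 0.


By Vieta's formulas for ax^2 + bx + c = 0:
  Sum of roots = -b/a
  Product of roots = c/a

Here a = 1, b = -5, c = -11
Sum = -(-5)/1 = 5
Product = -11/1 = -11

Sum = 5, Product = -11


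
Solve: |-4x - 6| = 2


An absolute value equation |expr| = 2 gives two cases:
Case 1: -4x - 6 = 2
  -4x = 8, so x = -2
Case 2: -4x - 6 = -2
  -4x = 4, so x = -1

x = -2, x = -1


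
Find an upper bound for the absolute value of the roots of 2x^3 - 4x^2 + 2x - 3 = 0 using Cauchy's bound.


Cauchy's bound: all roots r satisfy |r| <= 1 + max(|a_i/a_n|) for i = 0,...,n-1
where a_n is the leading coefficient.

Coefficients: [2, -4, 2, -3]
Leading coefficient a_n = 2
Ratios |a_i/a_n|: 2, 1, 3/2
Maximum ratio: 2
Cauchy's bound: |r| <= 1 + 2 = 3

Upper bound = 3


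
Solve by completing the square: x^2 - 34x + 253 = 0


Start: x^2 - 34x + 253 = 0
Move constant: x^2 - 34x = -253
Half of -34 is -17, squared is 289
Add 289 to both sides: x^2 - 34x + 289 = 36
(x - 17)^2 = 36
x - 17 = ±6
x = 17 + 6 = 23 or x = 17 - 6 = 11

x = 11, x = 23


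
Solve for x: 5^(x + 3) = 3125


Express both sides with the same base.
3125 = 5^5
Since the bases match, equate exponents: x + 3 = 5
So x = 5 - (3) = 2

x = 2


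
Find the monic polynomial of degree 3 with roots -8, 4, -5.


A monic polynomial with roots -8, 4, -5 is:
p(x) = (x + 8)(x - 4)(x + 5)
After multiplying by (x + 8): x + 8
After multiplying by (x - 4): x^2 + 4x - 32
After multiplying by (x + 5): x^3 + 9x^2 - 12x - 160

x^3 + 9x^2 - 12x - 160


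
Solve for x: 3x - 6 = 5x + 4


Starting with: 3x - 6 = 5x + 4
Move all x terms to left: (3 - 5)x = 4 + 6
Simplify: -2x = 10
Divide both sides by -2: x = -5

x = -5


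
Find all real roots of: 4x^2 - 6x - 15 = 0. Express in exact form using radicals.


Using the quadratic formula: x = (-b ± sqrt(b^2 - 4ac)) / (2a)
Here a = 4, b = -6, c = -15
Discriminant = b^2 - 4ac = (-6)^2 - 4(4)(-15) = 36 + 240 = 276
Since discriminant = 276 > 0, there are two real roots.
x = (6 ± 2*sqrt(69)) / 8
Simplifying: x = (3 ± sqrt(69)) / 4
Numerically: x ≈ 2.8267 or x ≈ -1.3267

x = (3 + sqrt(69)) / 4 or x = (3 - sqrt(69)) / 4


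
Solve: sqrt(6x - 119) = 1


Square both sides: 6x - 119 = 1^2 = 1
6x = 1 + 119 = 120
x = 20
Check: sqrt(6*20 - 119) = sqrt(1) = 1 ✓

x = 20


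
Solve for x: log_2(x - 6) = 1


Convert to exponential form: x - 6 = 2^1 = 2
x = 2 + 6 = 8
Check: log_2(8 - 6) = log_2(2) = log_2(2) = 1 ✓

x = 8


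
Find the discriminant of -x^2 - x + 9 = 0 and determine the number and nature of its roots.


For ax^2 + bx + c = 0, discriminant D = b^2 - 4ac
Here a = -1, b = -1, c = 9
D = (-1)^2 - 4(-1)(9) = 1 + 36 = 37

D = 37 > 0 but not a perfect square
The equation has 2 distinct real irrational roots.

Discriminant = 37, 2 distinct real irrational roots


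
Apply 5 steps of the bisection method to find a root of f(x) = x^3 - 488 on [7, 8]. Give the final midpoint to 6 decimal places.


f(x) = x^3 - 488
f(7) = -145 < 0
f(8) = 24 > 0

Step 1: midpoint = (7.000000 + 8.000000)/2 = 7.500000
  f(7.500000) = -66.125000
  f(mid) < 0, so root is in [7.500000, 8.000000]

Step 2: midpoint = (7.500000 + 8.000000)/2 = 7.750000
  f(7.750000) = -22.515625
  f(mid) < 0, so root is in [7.750000, 8.000000]

Step 3: midpoint = (7.750000 + 8.000000)/2 = 7.875000
  f(7.875000) = 0.373047
  f(mid) > 0, so root is in [7.750000, 7.875000]

Step 4: midpoint = (7.750000 + 7.875000)/2 = 7.812500
  f(7.812500) = -11.162842
  f(mid) < 0, so root is in [7.812500, 7.875000]

Step 5: midpoint = (7.812500 + 7.875000)/2 = 7.843750
  f(7.843750) = -5.417877
  f(mid) < 0, so root is in [7.843750, 7.875000]

midpoint = 7.843750


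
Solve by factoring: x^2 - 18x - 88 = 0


We need two numbers that multiply to -88 and add to -18.
Those numbers are -22 and 4 (since (-22) * 4 = -88 and (-22) + 4 = -18).
So x^2 - 18x - 88 = (x - 22)(x + 4) = 0
Setting each factor to zero: x = 22 or x = -4

x = -4, x = 22


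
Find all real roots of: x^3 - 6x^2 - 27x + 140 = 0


Let p(x) = x^3 - 6x^2 - 27x + 140. By the rational root theorem (leading coefficient 1), any rational root is an integer divisor of 140: try ±1, ±2, ... in turn.
Test x = 1: value = 108 ≠ 0.
Test x = -1: value = 160 ≠ 0.
Test x = 2: value = 70 ≠ 0.
Test x = -2: value = 162 ≠ 0.
Test x = 4: value = 0 ✓, so (x - 4) is a factor.
Synthetic division by (x - 4): bring down 1; 1(4) - 6 = -2; (-2)(4) - 27 = -35; (-35)(4) + 140 = 0 → quotient x^2 - 2x - 35, remainder 0.
Solve the quadratic x^2 - 2x - 35 = 0: discriminant = (-2)^2 - 4(1)(-35) = 4 + 140 = 144.
sqrt(144) = 12, so x = (2 ± 12)/2: x = 7 or x = -5.

x = -5, x = 4, x = 7


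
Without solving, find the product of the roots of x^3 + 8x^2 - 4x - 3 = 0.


By Vieta's formulas for x^3 + bx^2 + cx + d = 0:
  r1 + r2 + r3 = -b/a = -8
  r1*r2 + r1*r3 + r2*r3 = c/a = -4
  r1*r2*r3 = -d/a = 3


Product = 3


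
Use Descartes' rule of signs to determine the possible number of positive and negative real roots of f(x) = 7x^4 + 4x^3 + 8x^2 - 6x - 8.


Descartes' rule of signs:

For positive roots, count sign changes in f(x) = 7x^4 + 4x^3 + 8x^2 - 6x - 8:
Signs of coefficients: +, +, +, -, -
Number of sign changes: 1
Possible positive real roots: 1

For negative roots, examine f(-x) = 7x^4 - 4x^3 + 8x^2 + 6x - 8:
Signs of coefficients: +, -, +, +, -
Number of sign changes: 3
Possible negative real roots: 3, 1

Positive roots: 1; Negative roots: 3 or 1


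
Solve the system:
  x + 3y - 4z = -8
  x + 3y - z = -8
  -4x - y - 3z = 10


Using Cramer's rule. Expand each determinant along the first row.
D  = 1*[3*(-3) - (-1)*(-1)] - 3*[1*(-3) - (-1)*(-4)] + (-4)*[1*(-1) - 3*(-4)]
  = 1*(-10) - 3*(-7) + (-4)*(11) = -33
Dx = (-8)*[3*(-3) - (-1)*(-1)] - 3*[(-8)*(-3) - (-1)*10] + (-4)*[(-8)*(-1) - 3*10]
  = (-8)*(-10) - 3*(34) + (-4)*(-22) = 66
Dy = 1*[(-8)*(-3) - (-1)*10] - (-8)*[1*(-3) - (-1)*(-4)] + (-4)*[1*10 - (-8)*(-4)]
  = 1*(34) - (-8)*(-7) + (-4)*(-22) = 66
Dz = 1*[3*10 - (-8)*(-1)] - 3*[1*10 - (-8)*(-4)] + (-8)*[1*(-1) - 3*(-4)]
  = 1*(22) - 3*(-22) + (-8)*(11) = 0
x = Dx/D = 66/-33 = -2, y = Dy/D = 66/-33 = -2, z = Dz/D = 0/-33 = 0
Check eq1: (1)(-2) + (3)(-2) + (-4)(0) = -8 = -8 ✓
Check eq2: (1)(-2) + (3)(-2) + (-1)(0) = -8 = -8 ✓
Check eq3: (-4)(-2) + (-1)(-2) + (-3)(0) = 10 = 10 ✓

x = -2, y = -2, z = 0


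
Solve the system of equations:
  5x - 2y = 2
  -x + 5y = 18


Using Cramer's rule:
Determinant D = (5)(5) - (-1)(-2) = 25 - 2 = 23
Dx = (2)(5) - (18)(-2) = 10 + 36 = 46
Dy = (5)(18) - (-1)(2) = 90 + 2 = 92
x = Dx/D = 46/23 = 2
y = Dy/D = 92/23 = 4

x = 2, y = 4


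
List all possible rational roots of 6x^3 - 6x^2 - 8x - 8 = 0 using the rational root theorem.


Rational root theorem: possible roots are ±p/q where:
  p divides the constant term (-8): p ∈ {1, 2, 4, 8}
  q divides the leading coefficient (6): q ∈ {1, 2, 3, 6}

All possible rational roots: -8, -4, -8/3, -2, -4/3, -1, -2/3, -1/2, -1/3, -1/6, 1/6, 1/3, 1/2, 2/3, 1, 4/3, 2, 8/3, 4, 8

-8, -4, -8/3, -2, -4/3, -1, -2/3, -1/2, -1/3, -1/6, 1/6, 1/3, 1/2, 2/3, 1, 4/3, 2, 8/3, 4, 8


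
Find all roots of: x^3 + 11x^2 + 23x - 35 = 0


Let p(x) = x^3 + 11x^2 + 23x - 35. By the rational root theorem (leading coefficient 1), any rational root is an integer divisor of 35: try ±1, ±2, ... in turn.
Test x = 1: value = 0 ✓, so (x - 1) is a factor.
Synthetic division by (x - 1): bring down 1; 1(1) + 11 = 12; 12(1) + 23 = 35; 35(1) - 35 = 0 → quotient x^2 + 12x + 35, remainder 0.
Solve the quadratic x^2 + 12x + 35 = 0: discriminant = 12^2 - 4(1)(35) = 144 - 140 = 4.
sqrt(4) = 2, so x = (-12 ± 2)/2: x = -5 or x = -7.
Collecting all roots found:

x = -7, x = -5, x = 1


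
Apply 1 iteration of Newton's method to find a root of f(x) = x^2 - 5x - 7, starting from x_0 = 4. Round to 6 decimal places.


Newton's method: x_(n+1) = x_n - f(x_n)/f'(x_n)
f(x) = x^2 - 5x - 7
f'(x) = 2x - 5

Iteration 1:
  f(4.000000) = -11.000000
  f'(4.000000) = 3.000000
  x_1 = 4.000000 - (-11.000000)/(3.000000) = 7.666667

x_1 = 7.666667


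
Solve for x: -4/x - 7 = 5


Subtract -7 from both sides: -4/x = 12
Multiply both sides by x: -4 = 12 * x
Divide by 12: x = -1/3

x = -1/3


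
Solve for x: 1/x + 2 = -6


Subtract 2 from both sides: 1/x = -8
Multiply both sides by x: 1 = -8 * x
Divide by -8: x = -1/8

x = -1/8


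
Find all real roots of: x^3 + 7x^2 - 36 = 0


Let p(x) = x^3 + 7x^2 - 36. By the rational root theorem (leading coefficient 1), any rational root is an integer divisor of 36: try ±1, ±2, ... in turn.
Test x = 1: value = -28 ≠ 0.
Test x = -1: value = -30 ≠ 0.
Test x = 2: value = 0 ✓, so (x - 2) is a factor.
Synthetic division by (x - 2): bring down 1; 1(2) + 7 = 9; 9(2) + 0 = 18; 18(2) - 36 = 0 → quotient x^2 + 9x + 18, remainder 0.
Solve the quadratic x^2 + 9x + 18 = 0: discriminant = 9^2 - 4(1)(18) = 81 - 72 = 9.
sqrt(9) = 3, so x = (-9 ± 3)/2: x = -3 or x = -6.

x = -6, x = -3, x = 2


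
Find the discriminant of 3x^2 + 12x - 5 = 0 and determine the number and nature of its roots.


For ax^2 + bx + c = 0, discriminant D = b^2 - 4ac
Here a = 3, b = 12, c = -5
D = (12)^2 - 4(3)(-5) = 144 + 60 = 204

D = 204 > 0 but not a perfect square
The equation has 2 distinct real irrational roots.

Discriminant = 204, 2 distinct real irrational roots


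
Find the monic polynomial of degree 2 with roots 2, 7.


A monic polynomial with roots 2, 7 is:
p(x) = (x - 2)(x - 7)
After multiplying by (x - 2): x - 2
After multiplying by (x - 7): x^2 - 9x + 14

x^2 - 9x + 14


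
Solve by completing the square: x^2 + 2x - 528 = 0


Start: x^2 + 2x - 528 = 0
Move constant: x^2 + 2x = 528
Half of 2 is 1, squared is 1
Add 1 to both sides: x^2 + 2x + 1 = 529
(x + 1)^2 = 529
x + 1 = ±23
x = -1 + 23 = 22 or x = -1 - 23 = -24

x = -24, x = 22


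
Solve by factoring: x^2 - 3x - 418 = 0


We need two numbers that multiply to -418 and add to -3.
Those numbers are -22 and 19 (since (-22) * 19 = -418 and (-22) + 19 = -3).
So x^2 - 3x - 418 = (x - 22)(x + 19) = 0
Setting each factor to zero: x = 22 or x = -19

x = -19, x = 22


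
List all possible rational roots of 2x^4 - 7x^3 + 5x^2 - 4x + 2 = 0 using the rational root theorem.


Rational root theorem: possible roots are ±p/q where:
  p divides the constant term (2): p ∈ {1, 2}
  q divides the leading coefficient (2): q ∈ {1, 2}

All possible rational roots: -2, -1, -1/2, 1/2, 1, 2

-2, -1, -1/2, 1/2, 1, 2


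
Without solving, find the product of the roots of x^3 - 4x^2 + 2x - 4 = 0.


By Vieta's formulas for x^3 + bx^2 + cx + d = 0:
  r1 + r2 + r3 = -b/a = 4
  r1*r2 + r1*r3 + r2*r3 = c/a = 2
  r1*r2*r3 = -d/a = 4


Product = 4


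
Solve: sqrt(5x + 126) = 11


Square both sides: 5x + 126 = 11^2 = 121
5x = 121 - 126 = -5
x = -1
Check: sqrt(5*(-1) + 126) = sqrt(121) = 11 ✓

x = -1


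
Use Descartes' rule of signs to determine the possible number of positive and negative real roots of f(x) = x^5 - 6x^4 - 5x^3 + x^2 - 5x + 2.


Descartes' rule of signs:

For positive roots, count sign changes in f(x) = x^5 - 6x^4 - 5x^3 + x^2 - 5x + 2:
Signs of coefficients: +, -, -, +, -, +
Number of sign changes: 4
Possible positive real roots: 4, 2, 0

For negative roots, examine f(-x) = -x^5 - 6x^4 + 5x^3 + x^2 + 5x + 2:
Signs of coefficients: -, -, +, +, +, +
Number of sign changes: 1
Possible negative real roots: 1

Positive roots: 4 or 2 or 0; Negative roots: 1


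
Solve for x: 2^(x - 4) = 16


Express both sides with the same base.
16 = 2^4
Since the bases match, equate exponents: x - 4 = 4
So x = 4 - (-4) = 8

x = 8


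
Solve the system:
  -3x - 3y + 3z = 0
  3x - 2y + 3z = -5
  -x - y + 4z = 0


Using Cramer's rule. Expand each determinant along the first row.
D  = (-3)*[(-2)*4 - 3*(-1)] - (-3)*[3*4 - 3*(-1)] + 3*[3*(-1) - (-2)*(-1)]
  = (-3)*(-5) - (-3)*(15) + 3*(-5) = 45
Dx = 0*[(-2)*4 - 3*(-1)] - (-3)*[(-5)*4 - 3*0] + 3*[(-5)*(-1) - (-2)*0]
  = 0*(-5) - (-3)*(-20) + 3*(5) = -45
Dy = (-3)*[(-5)*4 - 3*0] - 0*[3*4 - 3*(-1)] + 3*[3*0 - (-5)*(-1)]
  = (-3)*(-20) - 0*(15) + 3*(-5) = 45
Dz = (-3)*[(-2)*0 - (-5)*(-1)] - (-3)*[3*0 - (-5)*(-1)] + 0*[3*(-1) - (-2)*(-1)]
  = (-3)*(-5) - (-3)*(-5) + 0*(-5) = 0
x = Dx/D = -45/45 = -1, y = Dy/D = 45/45 = 1, z = Dz/D = 0/45 = 0
Check eq1: (-3)(-1) + (-3)(1) + (3)(0) = 0 = 0 ✓
Check eq2: (3)(-1) + (-2)(1) + (3)(0) = -5 = -5 ✓
Check eq3: (-1)(-1) + (-1)(1) + (4)(0) = 0 = 0 ✓

x = -1, y = 1, z = 0


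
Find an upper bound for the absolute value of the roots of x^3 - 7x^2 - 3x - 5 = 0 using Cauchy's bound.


Cauchy's bound: all roots r satisfy |r| <= 1 + max(|a_i/a_n|) for i = 0,...,n-1
where a_n is the leading coefficient.

Coefficients: [1, -7, -3, -5]
Leading coefficient a_n = 1
Ratios |a_i/a_n|: 7, 3, 5
Maximum ratio: 7
Cauchy's bound: |r| <= 1 + 7 = 8

Upper bound = 8


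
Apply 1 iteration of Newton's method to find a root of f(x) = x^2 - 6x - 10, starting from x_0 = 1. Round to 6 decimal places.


Newton's method: x_(n+1) = x_n - f(x_n)/f'(x_n)
f(x) = x^2 - 6x - 10
f'(x) = 2x - 6

Iteration 1:
  f(1.000000) = -15.000000
  f'(1.000000) = -4.000000
  x_1 = 1.000000 - (-15.000000)/(-4.000000) = -2.750000

x_1 = -2.750000


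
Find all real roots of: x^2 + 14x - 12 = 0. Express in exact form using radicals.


Using the quadratic formula: x = (-b ± sqrt(b^2 - 4ac)) / (2a)
Here a = 1, b = 14, c = -12
Discriminant = b^2 - 4ac = 14^2 - 4(1)(-12) = 196 + 48 = 244
Since discriminant = 244 > 0, there are two real roots.
x = (-14 ± 2*sqrt(61)) / 2
Simplifying: x = -7 ± sqrt(61)
Numerically: x ≈ 0.8102 or x ≈ -14.8102

x = -7 + sqrt(61) or x = -7 - sqrt(61)


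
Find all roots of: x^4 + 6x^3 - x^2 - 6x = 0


The constant term is 0, so x = 0 is a root. Factor out x:
  x^3 + 6x^2 - x - 6 = 0
Let p(x) = x^3 + 6x^2 - x - 6. By the rational root theorem (leading coefficient 1), any rational root is an integer divisor of 6: try ±1, ±2, ... in turn.
Test x = 1: value = 0 ✓, so (x - 1) is a factor.
Synthetic division by (x - 1): bring down 1; 1(1) + 6 = 7; 7(1) - 1 = 6; 6(1) - 6 = 0 → quotient x^2 + 7x + 6, remainder 0.
Solve the quadratic x^2 + 7x + 6 = 0: discriminant = 7^2 - 4(1)(6) = 49 - 24 = 25.
sqrt(25) = 5, so x = (-7 ± 5)/2: x = -1 or x = -6.
Collecting all roots found:

x = -6, x = -1, x = 0, x = 1


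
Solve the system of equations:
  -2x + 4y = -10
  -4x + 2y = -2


Using Cramer's rule:
Determinant D = (-2)(2) - (-4)(4) = -4 + 16 = 12
Dx = (-10)(2) - (-2)(4) = -20 + 8 = -12
Dy = (-2)(-2) - (-4)(-10) = 4 - 40 = -36
x = Dx/D = -12/12 = -1
y = Dy/D = -36/12 = -3

x = -1, y = -3


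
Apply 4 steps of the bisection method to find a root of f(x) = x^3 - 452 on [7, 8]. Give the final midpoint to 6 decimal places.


f(x) = x^3 - 452
f(7) = -109 < 0
f(8) = 60 > 0

Step 1: midpoint = (7.000000 + 8.000000)/2 = 7.500000
  f(7.500000) = -30.125000
  f(mid) < 0, so root is in [7.500000, 8.000000]

Step 2: midpoint = (7.500000 + 8.000000)/2 = 7.750000
  f(7.750000) = 13.484375
  f(mid) > 0, so root is in [7.500000, 7.750000]

Step 3: midpoint = (7.500000 + 7.750000)/2 = 7.625000
  f(7.625000) = -8.677734
  f(mid) < 0, so root is in [7.625000, 7.750000]

Step 4: midpoint = (7.625000 + 7.750000)/2 = 7.687500
  f(7.687500) = 2.313232
  f(mid) > 0, so root is in [7.625000, 7.687500]

midpoint = 7.687500


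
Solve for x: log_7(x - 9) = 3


Convert to exponential form: x - 9 = 7^3 = 343
x = 343 + 9 = 352
Check: log_7(352 - 9) = log_7(343) = log_7(343) = 3 ✓

x = 352


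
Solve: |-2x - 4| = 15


An absolute value equation |expr| = 15 gives two cases:
Case 1: -2x - 4 = 15
  -2x = 19, so x = -19/2
Case 2: -2x - 4 = -15
  -2x = -11, so x = 11/2

x = -19/2, x = 11/2


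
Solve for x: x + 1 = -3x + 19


Starting with: x + 1 = -3x + 19
Move all x terms to left: (1 + 3)x = 19 - 1
Simplify: 4x = 18
Divide both sides by 4: x = 9/2

x = 9/2


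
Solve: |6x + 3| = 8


An absolute value equation |expr| = 8 gives two cases:
Case 1: 6x + 3 = 8
  6x = 5, so x = 5/6
Case 2: 6x + 3 = -8
  6x = -11, so x = -11/6

x = -11/6, x = 5/6


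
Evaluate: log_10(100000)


We need the exponent such that 10^? = 100000
10^5 = 100000
Therefore log_10(100000) = 5

5


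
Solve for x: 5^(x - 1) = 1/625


Express both sides with the same base.
1/625 = 5^(-4)
Since the bases match, equate exponents: x - 1 = -4
So x = -4 - (-1) = -3

x = -3


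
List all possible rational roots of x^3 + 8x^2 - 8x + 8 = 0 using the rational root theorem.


Rational root theorem: possible roots are ±p/q where:
  p divides the constant term (8): p ∈ {1, 2, 4, 8}
  q divides the leading coefficient (1): q ∈ {1}

All possible rational roots: -8, -4, -2, -1, 1, 2, 4, 8

-8, -4, -2, -1, 1, 2, 4, 8


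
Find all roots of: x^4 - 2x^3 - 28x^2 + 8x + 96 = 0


Let p(x) = x^4 - 2x^3 - 28x^2 + 8x + 96. By the rational root theorem (leading coefficient 1), any rational root is an integer divisor of 96: try ±1, ±2, ... in turn.
Test x = 1: value = 75 ≠ 0.
Test x = -1: value = 63 ≠ 0.
Test x = 2: value = 0 ✓, so (x - 2) is a factor.
Synthetic division by (x - 2): bring down 1; 1(2) - 2 = 0; 0(2) - 28 = -28; (-28)(2) + 8 = -48; (-48)(2) + 96 = 0 → quotient x^3 - 28x - 48, remainder 0.
Continue with the quotient x^3 - 28x - 48 (candidates must divide 48; re-test x = 2 first in case it repeats).
Test x = 2: value = -96 ≠ 0.
Test x = -2: value = 0 ✓, so (x + 2) is a factor.
Synthetic division by (x + 2): bring down 1; 1(-2) + 0 = -2; (-2)(-2) - 28 = -24; (-24)(-2) - 48 = 0 → quotient x^2 - 2x - 24, remainder 0.
Solve the quadratic x^2 - 2x - 24 = 0: discriminant = (-2)^2 - 4(1)(-24) = 4 + 96 = 100.
sqrt(100) = 10, so x = (2 ± 10)/2: x = 6 or x = -4.
Collecting all roots found:

x = -4, x = -2, x = 2, x = 6
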